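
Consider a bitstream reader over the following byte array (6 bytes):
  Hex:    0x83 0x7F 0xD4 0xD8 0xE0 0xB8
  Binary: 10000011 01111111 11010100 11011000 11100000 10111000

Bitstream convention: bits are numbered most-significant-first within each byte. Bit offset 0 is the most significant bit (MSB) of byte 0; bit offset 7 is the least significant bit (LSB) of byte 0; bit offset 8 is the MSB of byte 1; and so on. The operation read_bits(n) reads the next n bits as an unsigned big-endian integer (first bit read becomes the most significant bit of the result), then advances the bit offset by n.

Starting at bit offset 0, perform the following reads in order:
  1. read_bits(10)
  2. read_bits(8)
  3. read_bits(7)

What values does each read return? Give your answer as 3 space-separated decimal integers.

Read 1: bits[0:10] width=10 -> value=525 (bin 1000001101); offset now 10 = byte 1 bit 2; 38 bits remain
Read 2: bits[10:18] width=8 -> value=255 (bin 11111111); offset now 18 = byte 2 bit 2; 30 bits remain
Read 3: bits[18:25] width=7 -> value=41 (bin 0101001); offset now 25 = byte 3 bit 1; 23 bits remain

Answer: 525 255 41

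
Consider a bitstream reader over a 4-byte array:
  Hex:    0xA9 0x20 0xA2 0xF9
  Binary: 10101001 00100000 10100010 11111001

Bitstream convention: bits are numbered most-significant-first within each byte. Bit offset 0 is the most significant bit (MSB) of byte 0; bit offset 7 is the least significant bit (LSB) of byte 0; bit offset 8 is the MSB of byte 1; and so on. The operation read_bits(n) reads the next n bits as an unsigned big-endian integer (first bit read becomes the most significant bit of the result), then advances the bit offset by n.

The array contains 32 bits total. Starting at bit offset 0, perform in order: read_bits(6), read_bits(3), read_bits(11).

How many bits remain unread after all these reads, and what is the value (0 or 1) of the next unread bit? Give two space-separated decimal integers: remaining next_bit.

Answer: 12 0

Derivation:
Read 1: bits[0:6] width=6 -> value=42 (bin 101010); offset now 6 = byte 0 bit 6; 26 bits remain
Read 2: bits[6:9] width=3 -> value=2 (bin 010); offset now 9 = byte 1 bit 1; 23 bits remain
Read 3: bits[9:20] width=11 -> value=522 (bin 01000001010); offset now 20 = byte 2 bit 4; 12 bits remain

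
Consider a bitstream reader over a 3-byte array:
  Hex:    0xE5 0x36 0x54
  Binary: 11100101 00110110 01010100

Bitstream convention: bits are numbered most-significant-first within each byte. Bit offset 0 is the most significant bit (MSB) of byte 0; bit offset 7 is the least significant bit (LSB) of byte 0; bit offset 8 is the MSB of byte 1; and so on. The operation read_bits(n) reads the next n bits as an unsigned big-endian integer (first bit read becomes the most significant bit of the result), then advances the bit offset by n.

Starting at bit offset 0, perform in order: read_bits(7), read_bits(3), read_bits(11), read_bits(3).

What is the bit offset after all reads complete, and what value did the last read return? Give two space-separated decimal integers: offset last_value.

Answer: 24 4

Derivation:
Read 1: bits[0:7] width=7 -> value=114 (bin 1110010); offset now 7 = byte 0 bit 7; 17 bits remain
Read 2: bits[7:10] width=3 -> value=4 (bin 100); offset now 10 = byte 1 bit 2; 14 bits remain
Read 3: bits[10:21] width=11 -> value=1738 (bin 11011001010); offset now 21 = byte 2 bit 5; 3 bits remain
Read 4: bits[21:24] width=3 -> value=4 (bin 100); offset now 24 = byte 3 bit 0; 0 bits remain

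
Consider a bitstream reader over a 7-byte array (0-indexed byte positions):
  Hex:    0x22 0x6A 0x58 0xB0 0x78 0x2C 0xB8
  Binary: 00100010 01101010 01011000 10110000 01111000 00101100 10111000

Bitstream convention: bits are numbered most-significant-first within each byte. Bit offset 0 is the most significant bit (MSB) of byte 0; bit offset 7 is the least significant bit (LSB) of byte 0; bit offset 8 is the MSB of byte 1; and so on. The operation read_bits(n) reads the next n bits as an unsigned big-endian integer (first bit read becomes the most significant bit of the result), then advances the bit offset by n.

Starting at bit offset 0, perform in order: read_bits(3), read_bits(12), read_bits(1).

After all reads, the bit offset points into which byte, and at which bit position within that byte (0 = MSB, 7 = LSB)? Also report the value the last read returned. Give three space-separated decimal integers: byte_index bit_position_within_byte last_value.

Read 1: bits[0:3] width=3 -> value=1 (bin 001); offset now 3 = byte 0 bit 3; 53 bits remain
Read 2: bits[3:15] width=12 -> value=309 (bin 000100110101); offset now 15 = byte 1 bit 7; 41 bits remain
Read 3: bits[15:16] width=1 -> value=0 (bin 0); offset now 16 = byte 2 bit 0; 40 bits remain

Answer: 2 0 0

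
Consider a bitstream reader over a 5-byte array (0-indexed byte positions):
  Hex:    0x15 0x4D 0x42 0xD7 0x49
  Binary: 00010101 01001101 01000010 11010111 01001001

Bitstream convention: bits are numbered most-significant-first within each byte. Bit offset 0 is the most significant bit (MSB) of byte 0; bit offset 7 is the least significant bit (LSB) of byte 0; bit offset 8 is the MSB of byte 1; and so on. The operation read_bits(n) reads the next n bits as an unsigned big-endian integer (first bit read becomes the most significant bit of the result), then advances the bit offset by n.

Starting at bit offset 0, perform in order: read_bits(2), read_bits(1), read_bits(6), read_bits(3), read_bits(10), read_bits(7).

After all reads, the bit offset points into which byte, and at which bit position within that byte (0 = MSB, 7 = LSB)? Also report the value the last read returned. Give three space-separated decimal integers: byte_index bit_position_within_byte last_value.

Answer: 3 5 90

Derivation:
Read 1: bits[0:2] width=2 -> value=0 (bin 00); offset now 2 = byte 0 bit 2; 38 bits remain
Read 2: bits[2:3] width=1 -> value=0 (bin 0); offset now 3 = byte 0 bit 3; 37 bits remain
Read 3: bits[3:9] width=6 -> value=42 (bin 101010); offset now 9 = byte 1 bit 1; 31 bits remain
Read 4: bits[9:12] width=3 -> value=4 (bin 100); offset now 12 = byte 1 bit 4; 28 bits remain
Read 5: bits[12:22] width=10 -> value=848 (bin 1101010000); offset now 22 = byte 2 bit 6; 18 bits remain
Read 6: bits[22:29] width=7 -> value=90 (bin 1011010); offset now 29 = byte 3 bit 5; 11 bits remain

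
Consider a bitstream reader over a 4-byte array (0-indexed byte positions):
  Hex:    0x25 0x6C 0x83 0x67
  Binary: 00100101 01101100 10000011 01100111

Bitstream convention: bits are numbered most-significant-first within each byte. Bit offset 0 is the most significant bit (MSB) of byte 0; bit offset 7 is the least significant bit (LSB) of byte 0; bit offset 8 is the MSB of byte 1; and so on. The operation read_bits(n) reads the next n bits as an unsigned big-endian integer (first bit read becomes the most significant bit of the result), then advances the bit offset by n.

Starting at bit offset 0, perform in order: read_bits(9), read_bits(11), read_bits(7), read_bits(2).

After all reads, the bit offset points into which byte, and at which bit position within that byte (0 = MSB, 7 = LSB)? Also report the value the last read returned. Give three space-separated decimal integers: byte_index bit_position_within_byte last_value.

Read 1: bits[0:9] width=9 -> value=74 (bin 001001010); offset now 9 = byte 1 bit 1; 23 bits remain
Read 2: bits[9:20] width=11 -> value=1736 (bin 11011001000); offset now 20 = byte 2 bit 4; 12 bits remain
Read 3: bits[20:27] width=7 -> value=27 (bin 0011011); offset now 27 = byte 3 bit 3; 5 bits remain
Read 4: bits[27:29] width=2 -> value=0 (bin 00); offset now 29 = byte 3 bit 5; 3 bits remain

Answer: 3 5 0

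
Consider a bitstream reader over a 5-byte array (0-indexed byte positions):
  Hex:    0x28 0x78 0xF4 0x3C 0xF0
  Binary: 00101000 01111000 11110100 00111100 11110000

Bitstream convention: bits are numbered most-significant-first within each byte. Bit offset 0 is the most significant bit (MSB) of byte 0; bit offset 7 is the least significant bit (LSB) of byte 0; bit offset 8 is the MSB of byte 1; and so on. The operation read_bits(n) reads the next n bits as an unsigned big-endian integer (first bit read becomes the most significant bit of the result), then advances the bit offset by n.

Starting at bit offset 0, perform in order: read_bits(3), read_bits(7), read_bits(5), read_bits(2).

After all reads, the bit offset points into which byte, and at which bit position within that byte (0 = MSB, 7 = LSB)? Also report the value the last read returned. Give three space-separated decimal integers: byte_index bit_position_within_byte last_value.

Read 1: bits[0:3] width=3 -> value=1 (bin 001); offset now 3 = byte 0 bit 3; 37 bits remain
Read 2: bits[3:10] width=7 -> value=33 (bin 0100001); offset now 10 = byte 1 bit 2; 30 bits remain
Read 3: bits[10:15] width=5 -> value=28 (bin 11100); offset now 15 = byte 1 bit 7; 25 bits remain
Read 4: bits[15:17] width=2 -> value=1 (bin 01); offset now 17 = byte 2 bit 1; 23 bits remain

Answer: 2 1 1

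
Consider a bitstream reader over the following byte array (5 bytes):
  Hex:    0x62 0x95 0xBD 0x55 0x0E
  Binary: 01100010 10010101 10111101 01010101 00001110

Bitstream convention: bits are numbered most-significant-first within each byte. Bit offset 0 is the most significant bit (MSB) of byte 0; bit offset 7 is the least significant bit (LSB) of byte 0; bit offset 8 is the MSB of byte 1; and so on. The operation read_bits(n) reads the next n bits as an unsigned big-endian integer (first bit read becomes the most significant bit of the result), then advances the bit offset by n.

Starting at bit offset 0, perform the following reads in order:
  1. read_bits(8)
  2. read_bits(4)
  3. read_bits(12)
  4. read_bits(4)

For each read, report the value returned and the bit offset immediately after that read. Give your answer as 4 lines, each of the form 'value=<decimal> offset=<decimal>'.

Answer: value=98 offset=8
value=9 offset=12
value=1469 offset=24
value=5 offset=28

Derivation:
Read 1: bits[0:8] width=8 -> value=98 (bin 01100010); offset now 8 = byte 1 bit 0; 32 bits remain
Read 2: bits[8:12] width=4 -> value=9 (bin 1001); offset now 12 = byte 1 bit 4; 28 bits remain
Read 3: bits[12:24] width=12 -> value=1469 (bin 010110111101); offset now 24 = byte 3 bit 0; 16 bits remain
Read 4: bits[24:28] width=4 -> value=5 (bin 0101); offset now 28 = byte 3 bit 4; 12 bits remain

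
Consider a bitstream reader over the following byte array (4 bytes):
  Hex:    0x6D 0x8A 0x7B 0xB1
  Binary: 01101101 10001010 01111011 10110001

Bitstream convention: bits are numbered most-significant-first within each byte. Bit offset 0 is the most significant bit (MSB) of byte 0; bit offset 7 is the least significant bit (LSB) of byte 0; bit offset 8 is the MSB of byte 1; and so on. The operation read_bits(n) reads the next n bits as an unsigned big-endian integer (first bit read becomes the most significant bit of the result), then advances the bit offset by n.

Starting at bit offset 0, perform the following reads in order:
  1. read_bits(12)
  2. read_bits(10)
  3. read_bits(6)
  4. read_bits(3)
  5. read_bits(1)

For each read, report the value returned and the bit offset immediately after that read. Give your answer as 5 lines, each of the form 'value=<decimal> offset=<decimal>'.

Read 1: bits[0:12] width=12 -> value=1752 (bin 011011011000); offset now 12 = byte 1 bit 4; 20 bits remain
Read 2: bits[12:22] width=10 -> value=670 (bin 1010011110); offset now 22 = byte 2 bit 6; 10 bits remain
Read 3: bits[22:28] width=6 -> value=59 (bin 111011); offset now 28 = byte 3 bit 4; 4 bits remain
Read 4: bits[28:31] width=3 -> value=0 (bin 000); offset now 31 = byte 3 bit 7; 1 bits remain
Read 5: bits[31:32] width=1 -> value=1 (bin 1); offset now 32 = byte 4 bit 0; 0 bits remain

Answer: value=1752 offset=12
value=670 offset=22
value=59 offset=28
value=0 offset=31
value=1 offset=32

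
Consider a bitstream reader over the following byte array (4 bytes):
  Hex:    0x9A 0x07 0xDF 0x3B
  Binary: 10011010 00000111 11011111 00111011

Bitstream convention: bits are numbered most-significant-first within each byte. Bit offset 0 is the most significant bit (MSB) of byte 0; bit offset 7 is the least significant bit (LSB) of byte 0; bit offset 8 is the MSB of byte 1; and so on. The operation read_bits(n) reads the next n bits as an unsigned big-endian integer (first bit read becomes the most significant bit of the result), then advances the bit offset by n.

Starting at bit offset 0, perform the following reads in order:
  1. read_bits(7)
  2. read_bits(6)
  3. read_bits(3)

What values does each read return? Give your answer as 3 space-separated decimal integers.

Read 1: bits[0:7] width=7 -> value=77 (bin 1001101); offset now 7 = byte 0 bit 7; 25 bits remain
Read 2: bits[7:13] width=6 -> value=0 (bin 000000); offset now 13 = byte 1 bit 5; 19 bits remain
Read 3: bits[13:16] width=3 -> value=7 (bin 111); offset now 16 = byte 2 bit 0; 16 bits remain

Answer: 77 0 7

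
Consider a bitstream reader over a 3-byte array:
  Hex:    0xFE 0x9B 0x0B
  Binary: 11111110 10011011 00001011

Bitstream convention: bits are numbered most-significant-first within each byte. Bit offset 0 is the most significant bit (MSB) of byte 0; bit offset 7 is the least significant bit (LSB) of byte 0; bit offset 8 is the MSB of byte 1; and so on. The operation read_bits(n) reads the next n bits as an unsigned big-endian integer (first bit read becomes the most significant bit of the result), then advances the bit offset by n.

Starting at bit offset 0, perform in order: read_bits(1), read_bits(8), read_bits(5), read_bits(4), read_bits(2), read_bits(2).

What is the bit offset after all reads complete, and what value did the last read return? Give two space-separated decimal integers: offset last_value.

Answer: 22 2

Derivation:
Read 1: bits[0:1] width=1 -> value=1 (bin 1); offset now 1 = byte 0 bit 1; 23 bits remain
Read 2: bits[1:9] width=8 -> value=253 (bin 11111101); offset now 9 = byte 1 bit 1; 15 bits remain
Read 3: bits[9:14] width=5 -> value=6 (bin 00110); offset now 14 = byte 1 bit 6; 10 bits remain
Read 4: bits[14:18] width=4 -> value=12 (bin 1100); offset now 18 = byte 2 bit 2; 6 bits remain
Read 5: bits[18:20] width=2 -> value=0 (bin 00); offset now 20 = byte 2 bit 4; 4 bits remain
Read 6: bits[20:22] width=2 -> value=2 (bin 10); offset now 22 = byte 2 bit 6; 2 bits remain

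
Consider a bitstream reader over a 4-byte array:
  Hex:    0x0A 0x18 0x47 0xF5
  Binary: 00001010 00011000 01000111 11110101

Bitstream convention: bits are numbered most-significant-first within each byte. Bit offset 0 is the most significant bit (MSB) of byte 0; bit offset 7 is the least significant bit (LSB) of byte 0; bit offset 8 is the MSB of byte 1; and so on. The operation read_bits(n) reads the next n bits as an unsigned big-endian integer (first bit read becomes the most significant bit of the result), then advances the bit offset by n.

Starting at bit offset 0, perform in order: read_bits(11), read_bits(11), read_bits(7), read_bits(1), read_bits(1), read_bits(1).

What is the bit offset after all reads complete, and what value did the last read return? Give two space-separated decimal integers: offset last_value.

Answer: 32 1

Derivation:
Read 1: bits[0:11] width=11 -> value=80 (bin 00001010000); offset now 11 = byte 1 bit 3; 21 bits remain
Read 2: bits[11:22] width=11 -> value=1553 (bin 11000010001); offset now 22 = byte 2 bit 6; 10 bits remain
Read 3: bits[22:29] width=7 -> value=126 (bin 1111110); offset now 29 = byte 3 bit 5; 3 bits remain
Read 4: bits[29:30] width=1 -> value=1 (bin 1); offset now 30 = byte 3 bit 6; 2 bits remain
Read 5: bits[30:31] width=1 -> value=0 (bin 0); offset now 31 = byte 3 bit 7; 1 bits remain
Read 6: bits[31:32] width=1 -> value=1 (bin 1); offset now 32 = byte 4 bit 0; 0 bits remain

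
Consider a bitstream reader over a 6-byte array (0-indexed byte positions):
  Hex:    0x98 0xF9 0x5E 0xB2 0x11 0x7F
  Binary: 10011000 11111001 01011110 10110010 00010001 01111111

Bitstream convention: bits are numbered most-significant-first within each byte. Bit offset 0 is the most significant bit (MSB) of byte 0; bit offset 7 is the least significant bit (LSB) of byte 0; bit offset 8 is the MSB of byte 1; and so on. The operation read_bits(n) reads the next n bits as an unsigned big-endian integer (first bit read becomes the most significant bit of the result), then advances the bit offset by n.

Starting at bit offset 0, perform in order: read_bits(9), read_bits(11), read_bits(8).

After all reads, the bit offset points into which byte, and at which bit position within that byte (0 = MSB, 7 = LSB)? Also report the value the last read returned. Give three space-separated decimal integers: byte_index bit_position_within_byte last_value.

Answer: 3 4 235

Derivation:
Read 1: bits[0:9] width=9 -> value=305 (bin 100110001); offset now 9 = byte 1 bit 1; 39 bits remain
Read 2: bits[9:20] width=11 -> value=1941 (bin 11110010101); offset now 20 = byte 2 bit 4; 28 bits remain
Read 3: bits[20:28] width=8 -> value=235 (bin 11101011); offset now 28 = byte 3 bit 4; 20 bits remain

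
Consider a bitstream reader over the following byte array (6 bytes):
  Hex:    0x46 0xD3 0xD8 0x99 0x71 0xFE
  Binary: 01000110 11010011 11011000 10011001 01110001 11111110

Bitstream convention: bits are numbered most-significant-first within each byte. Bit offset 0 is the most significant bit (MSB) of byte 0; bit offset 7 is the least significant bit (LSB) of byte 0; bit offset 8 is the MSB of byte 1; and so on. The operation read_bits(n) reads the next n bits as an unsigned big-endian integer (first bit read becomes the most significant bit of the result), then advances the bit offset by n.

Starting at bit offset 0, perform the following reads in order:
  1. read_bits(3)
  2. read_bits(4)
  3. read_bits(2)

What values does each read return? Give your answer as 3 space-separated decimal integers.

Answer: 2 3 1

Derivation:
Read 1: bits[0:3] width=3 -> value=2 (bin 010); offset now 3 = byte 0 bit 3; 45 bits remain
Read 2: bits[3:7] width=4 -> value=3 (bin 0011); offset now 7 = byte 0 bit 7; 41 bits remain
Read 3: bits[7:9] width=2 -> value=1 (bin 01); offset now 9 = byte 1 bit 1; 39 bits remain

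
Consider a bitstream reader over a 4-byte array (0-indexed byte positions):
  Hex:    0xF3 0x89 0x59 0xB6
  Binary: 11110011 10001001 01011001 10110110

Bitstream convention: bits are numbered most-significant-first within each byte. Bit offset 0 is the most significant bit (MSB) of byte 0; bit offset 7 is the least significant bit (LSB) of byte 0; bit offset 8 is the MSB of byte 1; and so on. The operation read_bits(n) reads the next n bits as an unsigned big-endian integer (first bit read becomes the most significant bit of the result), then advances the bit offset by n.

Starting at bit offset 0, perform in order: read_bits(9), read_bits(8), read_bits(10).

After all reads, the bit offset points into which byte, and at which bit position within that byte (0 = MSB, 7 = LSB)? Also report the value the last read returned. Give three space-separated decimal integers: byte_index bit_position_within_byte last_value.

Answer: 3 3 717

Derivation:
Read 1: bits[0:9] width=9 -> value=487 (bin 111100111); offset now 9 = byte 1 bit 1; 23 bits remain
Read 2: bits[9:17] width=8 -> value=18 (bin 00010010); offset now 17 = byte 2 bit 1; 15 bits remain
Read 3: bits[17:27] width=10 -> value=717 (bin 1011001101); offset now 27 = byte 3 bit 3; 5 bits remain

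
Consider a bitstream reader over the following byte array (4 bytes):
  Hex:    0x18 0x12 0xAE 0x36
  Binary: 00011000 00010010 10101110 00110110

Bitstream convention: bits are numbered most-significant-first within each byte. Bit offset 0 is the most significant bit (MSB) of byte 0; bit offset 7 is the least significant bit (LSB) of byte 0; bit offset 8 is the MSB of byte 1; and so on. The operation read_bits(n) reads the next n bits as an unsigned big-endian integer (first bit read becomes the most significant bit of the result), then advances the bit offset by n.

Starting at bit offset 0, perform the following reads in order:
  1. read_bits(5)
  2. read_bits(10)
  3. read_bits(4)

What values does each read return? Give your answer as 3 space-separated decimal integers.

Answer: 3 9 5

Derivation:
Read 1: bits[0:5] width=5 -> value=3 (bin 00011); offset now 5 = byte 0 bit 5; 27 bits remain
Read 2: bits[5:15] width=10 -> value=9 (bin 0000001001); offset now 15 = byte 1 bit 7; 17 bits remain
Read 3: bits[15:19] width=4 -> value=5 (bin 0101); offset now 19 = byte 2 bit 3; 13 bits remain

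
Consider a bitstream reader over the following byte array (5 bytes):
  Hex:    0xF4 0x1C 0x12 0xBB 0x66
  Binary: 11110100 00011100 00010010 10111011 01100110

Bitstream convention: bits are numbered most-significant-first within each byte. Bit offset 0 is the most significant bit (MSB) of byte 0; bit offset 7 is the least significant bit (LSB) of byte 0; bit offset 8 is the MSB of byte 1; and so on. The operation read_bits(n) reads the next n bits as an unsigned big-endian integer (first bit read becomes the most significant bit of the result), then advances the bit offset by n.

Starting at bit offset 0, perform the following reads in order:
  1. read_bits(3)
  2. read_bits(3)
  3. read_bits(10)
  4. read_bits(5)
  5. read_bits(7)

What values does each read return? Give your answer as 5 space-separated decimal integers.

Read 1: bits[0:3] width=3 -> value=7 (bin 111); offset now 3 = byte 0 bit 3; 37 bits remain
Read 2: bits[3:6] width=3 -> value=5 (bin 101); offset now 6 = byte 0 bit 6; 34 bits remain
Read 3: bits[6:16] width=10 -> value=28 (bin 0000011100); offset now 16 = byte 2 bit 0; 24 bits remain
Read 4: bits[16:21] width=5 -> value=2 (bin 00010); offset now 21 = byte 2 bit 5; 19 bits remain
Read 5: bits[21:28] width=7 -> value=43 (bin 0101011); offset now 28 = byte 3 bit 4; 12 bits remain

Answer: 7 5 28 2 43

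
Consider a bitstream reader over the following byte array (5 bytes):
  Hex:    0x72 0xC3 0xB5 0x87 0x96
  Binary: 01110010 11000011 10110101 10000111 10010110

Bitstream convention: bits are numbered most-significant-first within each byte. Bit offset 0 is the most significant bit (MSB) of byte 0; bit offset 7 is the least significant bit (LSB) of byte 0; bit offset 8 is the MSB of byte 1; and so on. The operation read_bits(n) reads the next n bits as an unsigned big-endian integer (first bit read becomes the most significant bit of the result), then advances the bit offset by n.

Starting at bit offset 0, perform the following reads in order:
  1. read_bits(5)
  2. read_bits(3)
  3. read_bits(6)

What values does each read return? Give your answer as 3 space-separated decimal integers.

Answer: 14 2 48

Derivation:
Read 1: bits[0:5] width=5 -> value=14 (bin 01110); offset now 5 = byte 0 bit 5; 35 bits remain
Read 2: bits[5:8] width=3 -> value=2 (bin 010); offset now 8 = byte 1 bit 0; 32 bits remain
Read 3: bits[8:14] width=6 -> value=48 (bin 110000); offset now 14 = byte 1 bit 6; 26 bits remain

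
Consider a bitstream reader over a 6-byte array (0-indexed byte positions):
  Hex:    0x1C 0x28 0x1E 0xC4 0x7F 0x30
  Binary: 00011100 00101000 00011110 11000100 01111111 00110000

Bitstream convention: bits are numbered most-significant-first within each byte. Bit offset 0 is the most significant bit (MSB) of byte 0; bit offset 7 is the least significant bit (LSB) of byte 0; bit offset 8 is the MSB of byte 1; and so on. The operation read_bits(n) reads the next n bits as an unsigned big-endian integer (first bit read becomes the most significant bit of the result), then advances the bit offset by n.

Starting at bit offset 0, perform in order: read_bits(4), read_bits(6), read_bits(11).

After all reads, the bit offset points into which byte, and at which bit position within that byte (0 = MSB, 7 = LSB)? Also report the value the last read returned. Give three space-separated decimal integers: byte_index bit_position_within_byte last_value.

Read 1: bits[0:4] width=4 -> value=1 (bin 0001); offset now 4 = byte 0 bit 4; 44 bits remain
Read 2: bits[4:10] width=6 -> value=48 (bin 110000); offset now 10 = byte 1 bit 2; 38 bits remain
Read 3: bits[10:21] width=11 -> value=1283 (bin 10100000011); offset now 21 = byte 2 bit 5; 27 bits remain

Answer: 2 5 1283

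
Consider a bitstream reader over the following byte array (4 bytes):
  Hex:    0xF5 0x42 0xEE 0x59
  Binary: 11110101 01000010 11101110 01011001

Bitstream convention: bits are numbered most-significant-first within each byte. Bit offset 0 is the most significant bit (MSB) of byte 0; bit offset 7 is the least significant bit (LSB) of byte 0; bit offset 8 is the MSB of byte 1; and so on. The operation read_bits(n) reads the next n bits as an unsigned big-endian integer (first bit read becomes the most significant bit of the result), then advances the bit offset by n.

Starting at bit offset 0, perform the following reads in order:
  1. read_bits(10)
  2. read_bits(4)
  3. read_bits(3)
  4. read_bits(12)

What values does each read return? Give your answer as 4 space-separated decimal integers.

Read 1: bits[0:10] width=10 -> value=981 (bin 1111010101); offset now 10 = byte 1 bit 2; 22 bits remain
Read 2: bits[10:14] width=4 -> value=0 (bin 0000); offset now 14 = byte 1 bit 6; 18 bits remain
Read 3: bits[14:17] width=3 -> value=5 (bin 101); offset now 17 = byte 2 bit 1; 15 bits remain
Read 4: bits[17:29] width=12 -> value=3531 (bin 110111001011); offset now 29 = byte 3 bit 5; 3 bits remain

Answer: 981 0 5 3531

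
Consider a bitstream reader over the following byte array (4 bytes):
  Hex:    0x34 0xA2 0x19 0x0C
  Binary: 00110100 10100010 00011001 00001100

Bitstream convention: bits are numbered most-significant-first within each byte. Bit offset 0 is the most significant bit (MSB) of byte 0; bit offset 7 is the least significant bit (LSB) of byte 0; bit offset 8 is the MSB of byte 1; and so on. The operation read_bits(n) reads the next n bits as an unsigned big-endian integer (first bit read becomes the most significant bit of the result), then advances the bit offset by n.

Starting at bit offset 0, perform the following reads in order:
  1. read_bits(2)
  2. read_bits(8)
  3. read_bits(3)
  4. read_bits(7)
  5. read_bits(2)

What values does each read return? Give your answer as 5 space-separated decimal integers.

Read 1: bits[0:2] width=2 -> value=0 (bin 00); offset now 2 = byte 0 bit 2; 30 bits remain
Read 2: bits[2:10] width=8 -> value=210 (bin 11010010); offset now 10 = byte 1 bit 2; 22 bits remain
Read 3: bits[10:13] width=3 -> value=4 (bin 100); offset now 13 = byte 1 bit 5; 19 bits remain
Read 4: bits[13:20] width=7 -> value=33 (bin 0100001); offset now 20 = byte 2 bit 4; 12 bits remain
Read 5: bits[20:22] width=2 -> value=2 (bin 10); offset now 22 = byte 2 bit 6; 10 bits remain

Answer: 0 210 4 33 2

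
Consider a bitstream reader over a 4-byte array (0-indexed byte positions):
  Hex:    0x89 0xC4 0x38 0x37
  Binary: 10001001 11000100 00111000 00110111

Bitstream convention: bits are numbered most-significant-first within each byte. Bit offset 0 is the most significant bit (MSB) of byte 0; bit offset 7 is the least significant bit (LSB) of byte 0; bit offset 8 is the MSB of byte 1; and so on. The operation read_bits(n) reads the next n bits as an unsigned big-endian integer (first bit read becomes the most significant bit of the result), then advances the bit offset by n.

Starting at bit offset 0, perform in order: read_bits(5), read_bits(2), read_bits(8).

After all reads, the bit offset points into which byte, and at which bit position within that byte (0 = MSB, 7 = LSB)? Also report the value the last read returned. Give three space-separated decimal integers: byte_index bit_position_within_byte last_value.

Answer: 1 7 226

Derivation:
Read 1: bits[0:5] width=5 -> value=17 (bin 10001); offset now 5 = byte 0 bit 5; 27 bits remain
Read 2: bits[5:7] width=2 -> value=0 (bin 00); offset now 7 = byte 0 bit 7; 25 bits remain
Read 3: bits[7:15] width=8 -> value=226 (bin 11100010); offset now 15 = byte 1 bit 7; 17 bits remain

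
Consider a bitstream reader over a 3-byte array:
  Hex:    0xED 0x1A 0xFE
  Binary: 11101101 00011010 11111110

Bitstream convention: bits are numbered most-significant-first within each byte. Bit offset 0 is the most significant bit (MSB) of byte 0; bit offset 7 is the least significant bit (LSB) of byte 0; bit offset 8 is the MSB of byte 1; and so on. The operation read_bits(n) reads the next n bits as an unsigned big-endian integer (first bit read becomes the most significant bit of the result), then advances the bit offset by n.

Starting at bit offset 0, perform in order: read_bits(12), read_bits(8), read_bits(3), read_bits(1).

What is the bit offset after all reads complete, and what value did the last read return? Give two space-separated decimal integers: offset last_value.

Read 1: bits[0:12] width=12 -> value=3793 (bin 111011010001); offset now 12 = byte 1 bit 4; 12 bits remain
Read 2: bits[12:20] width=8 -> value=175 (bin 10101111); offset now 20 = byte 2 bit 4; 4 bits remain
Read 3: bits[20:23] width=3 -> value=7 (bin 111); offset now 23 = byte 2 bit 7; 1 bits remain
Read 4: bits[23:24] width=1 -> value=0 (bin 0); offset now 24 = byte 3 bit 0; 0 bits remain

Answer: 24 0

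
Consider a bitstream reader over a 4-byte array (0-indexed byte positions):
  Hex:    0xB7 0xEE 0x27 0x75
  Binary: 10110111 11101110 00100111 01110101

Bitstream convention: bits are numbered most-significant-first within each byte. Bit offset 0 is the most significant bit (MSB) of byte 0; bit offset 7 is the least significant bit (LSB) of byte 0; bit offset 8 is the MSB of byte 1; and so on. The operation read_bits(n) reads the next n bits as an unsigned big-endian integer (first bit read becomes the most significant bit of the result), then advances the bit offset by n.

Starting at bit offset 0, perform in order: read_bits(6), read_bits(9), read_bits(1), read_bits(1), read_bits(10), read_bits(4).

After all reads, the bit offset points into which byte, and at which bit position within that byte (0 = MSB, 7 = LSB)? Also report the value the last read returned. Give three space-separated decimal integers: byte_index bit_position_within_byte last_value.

Read 1: bits[0:6] width=6 -> value=45 (bin 101101); offset now 6 = byte 0 bit 6; 26 bits remain
Read 2: bits[6:15] width=9 -> value=503 (bin 111110111); offset now 15 = byte 1 bit 7; 17 bits remain
Read 3: bits[15:16] width=1 -> value=0 (bin 0); offset now 16 = byte 2 bit 0; 16 bits remain
Read 4: bits[16:17] width=1 -> value=0 (bin 0); offset now 17 = byte 2 bit 1; 15 bits remain
Read 5: bits[17:27] width=10 -> value=315 (bin 0100111011); offset now 27 = byte 3 bit 3; 5 bits remain
Read 6: bits[27:31] width=4 -> value=10 (bin 1010); offset now 31 = byte 3 bit 7; 1 bits remain

Answer: 3 7 10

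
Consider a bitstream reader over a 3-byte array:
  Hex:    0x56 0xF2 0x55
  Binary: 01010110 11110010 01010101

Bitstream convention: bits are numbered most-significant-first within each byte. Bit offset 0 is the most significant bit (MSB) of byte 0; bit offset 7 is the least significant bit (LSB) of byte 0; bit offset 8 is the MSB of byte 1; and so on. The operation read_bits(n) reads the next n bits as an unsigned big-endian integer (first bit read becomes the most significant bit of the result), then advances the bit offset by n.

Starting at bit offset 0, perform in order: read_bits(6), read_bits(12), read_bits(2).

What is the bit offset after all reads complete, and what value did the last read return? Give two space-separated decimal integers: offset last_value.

Answer: 20 1

Derivation:
Read 1: bits[0:6] width=6 -> value=21 (bin 010101); offset now 6 = byte 0 bit 6; 18 bits remain
Read 2: bits[6:18] width=12 -> value=3017 (bin 101111001001); offset now 18 = byte 2 bit 2; 6 bits remain
Read 3: bits[18:20] width=2 -> value=1 (bin 01); offset now 20 = byte 2 bit 4; 4 bits remain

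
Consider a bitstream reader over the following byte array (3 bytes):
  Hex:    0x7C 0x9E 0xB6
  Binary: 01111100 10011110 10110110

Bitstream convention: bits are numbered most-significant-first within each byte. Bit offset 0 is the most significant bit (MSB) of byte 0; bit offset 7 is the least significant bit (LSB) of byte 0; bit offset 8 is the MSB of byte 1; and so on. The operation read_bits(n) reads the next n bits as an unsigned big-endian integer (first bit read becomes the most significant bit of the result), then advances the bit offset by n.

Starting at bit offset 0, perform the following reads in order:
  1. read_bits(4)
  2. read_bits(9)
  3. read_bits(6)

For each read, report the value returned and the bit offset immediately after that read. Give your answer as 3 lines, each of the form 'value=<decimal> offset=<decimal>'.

Read 1: bits[0:4] width=4 -> value=7 (bin 0111); offset now 4 = byte 0 bit 4; 20 bits remain
Read 2: bits[4:13] width=9 -> value=403 (bin 110010011); offset now 13 = byte 1 bit 5; 11 bits remain
Read 3: bits[13:19] width=6 -> value=53 (bin 110101); offset now 19 = byte 2 bit 3; 5 bits remain

Answer: value=7 offset=4
value=403 offset=13
value=53 offset=19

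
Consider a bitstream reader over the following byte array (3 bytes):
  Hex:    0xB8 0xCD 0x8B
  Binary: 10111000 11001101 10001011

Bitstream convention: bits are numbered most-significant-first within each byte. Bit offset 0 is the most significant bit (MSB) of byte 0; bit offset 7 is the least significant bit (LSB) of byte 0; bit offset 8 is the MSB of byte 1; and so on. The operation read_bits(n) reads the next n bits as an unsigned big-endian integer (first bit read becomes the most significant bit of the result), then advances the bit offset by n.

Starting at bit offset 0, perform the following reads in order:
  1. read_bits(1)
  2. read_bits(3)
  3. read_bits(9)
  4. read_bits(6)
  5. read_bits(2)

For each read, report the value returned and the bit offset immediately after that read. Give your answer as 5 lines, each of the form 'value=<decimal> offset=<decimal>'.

Answer: value=1 offset=1
value=3 offset=4
value=281 offset=13
value=44 offset=19
value=1 offset=21

Derivation:
Read 1: bits[0:1] width=1 -> value=1 (bin 1); offset now 1 = byte 0 bit 1; 23 bits remain
Read 2: bits[1:4] width=3 -> value=3 (bin 011); offset now 4 = byte 0 bit 4; 20 bits remain
Read 3: bits[4:13] width=9 -> value=281 (bin 100011001); offset now 13 = byte 1 bit 5; 11 bits remain
Read 4: bits[13:19] width=6 -> value=44 (bin 101100); offset now 19 = byte 2 bit 3; 5 bits remain
Read 5: bits[19:21] width=2 -> value=1 (bin 01); offset now 21 = byte 2 bit 5; 3 bits remain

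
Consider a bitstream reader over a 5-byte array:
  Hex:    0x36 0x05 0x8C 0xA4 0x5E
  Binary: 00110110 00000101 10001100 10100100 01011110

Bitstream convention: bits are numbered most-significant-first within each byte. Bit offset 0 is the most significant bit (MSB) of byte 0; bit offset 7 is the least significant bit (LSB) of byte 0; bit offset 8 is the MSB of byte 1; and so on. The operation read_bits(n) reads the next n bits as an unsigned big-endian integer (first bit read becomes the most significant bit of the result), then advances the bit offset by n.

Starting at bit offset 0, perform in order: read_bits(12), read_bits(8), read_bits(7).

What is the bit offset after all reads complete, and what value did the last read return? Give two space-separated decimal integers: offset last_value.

Answer: 27 101

Derivation:
Read 1: bits[0:12] width=12 -> value=864 (bin 001101100000); offset now 12 = byte 1 bit 4; 28 bits remain
Read 2: bits[12:20] width=8 -> value=88 (bin 01011000); offset now 20 = byte 2 bit 4; 20 bits remain
Read 3: bits[20:27] width=7 -> value=101 (bin 1100101); offset now 27 = byte 3 bit 3; 13 bits remain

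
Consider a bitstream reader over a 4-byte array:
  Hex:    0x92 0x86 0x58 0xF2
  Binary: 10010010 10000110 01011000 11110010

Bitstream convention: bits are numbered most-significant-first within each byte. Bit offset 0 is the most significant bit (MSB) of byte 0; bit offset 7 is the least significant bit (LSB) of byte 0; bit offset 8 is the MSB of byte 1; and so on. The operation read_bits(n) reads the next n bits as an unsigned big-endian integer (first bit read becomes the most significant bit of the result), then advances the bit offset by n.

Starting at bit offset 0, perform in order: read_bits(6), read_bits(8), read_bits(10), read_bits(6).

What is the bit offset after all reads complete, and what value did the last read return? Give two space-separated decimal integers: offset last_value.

Read 1: bits[0:6] width=6 -> value=36 (bin 100100); offset now 6 = byte 0 bit 6; 26 bits remain
Read 2: bits[6:14] width=8 -> value=161 (bin 10100001); offset now 14 = byte 1 bit 6; 18 bits remain
Read 3: bits[14:24] width=10 -> value=600 (bin 1001011000); offset now 24 = byte 3 bit 0; 8 bits remain
Read 4: bits[24:30] width=6 -> value=60 (bin 111100); offset now 30 = byte 3 bit 6; 2 bits remain

Answer: 30 60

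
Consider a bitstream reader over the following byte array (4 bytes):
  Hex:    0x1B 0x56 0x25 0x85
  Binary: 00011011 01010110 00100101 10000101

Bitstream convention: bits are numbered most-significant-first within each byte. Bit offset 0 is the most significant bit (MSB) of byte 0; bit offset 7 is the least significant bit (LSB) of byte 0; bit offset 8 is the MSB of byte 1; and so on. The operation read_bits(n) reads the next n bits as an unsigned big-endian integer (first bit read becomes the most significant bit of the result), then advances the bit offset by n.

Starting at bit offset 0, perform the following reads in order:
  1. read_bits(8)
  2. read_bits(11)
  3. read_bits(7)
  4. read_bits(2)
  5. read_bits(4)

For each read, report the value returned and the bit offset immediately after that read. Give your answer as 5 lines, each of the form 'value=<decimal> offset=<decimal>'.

Read 1: bits[0:8] width=8 -> value=27 (bin 00011011); offset now 8 = byte 1 bit 0; 24 bits remain
Read 2: bits[8:19] width=11 -> value=689 (bin 01010110001); offset now 19 = byte 2 bit 3; 13 bits remain
Read 3: bits[19:26] width=7 -> value=22 (bin 0010110); offset now 26 = byte 3 bit 2; 6 bits remain
Read 4: bits[26:28] width=2 -> value=0 (bin 00); offset now 28 = byte 3 bit 4; 4 bits remain
Read 5: bits[28:32] width=4 -> value=5 (bin 0101); offset now 32 = byte 4 bit 0; 0 bits remain

Answer: value=27 offset=8
value=689 offset=19
value=22 offset=26
value=0 offset=28
value=5 offset=32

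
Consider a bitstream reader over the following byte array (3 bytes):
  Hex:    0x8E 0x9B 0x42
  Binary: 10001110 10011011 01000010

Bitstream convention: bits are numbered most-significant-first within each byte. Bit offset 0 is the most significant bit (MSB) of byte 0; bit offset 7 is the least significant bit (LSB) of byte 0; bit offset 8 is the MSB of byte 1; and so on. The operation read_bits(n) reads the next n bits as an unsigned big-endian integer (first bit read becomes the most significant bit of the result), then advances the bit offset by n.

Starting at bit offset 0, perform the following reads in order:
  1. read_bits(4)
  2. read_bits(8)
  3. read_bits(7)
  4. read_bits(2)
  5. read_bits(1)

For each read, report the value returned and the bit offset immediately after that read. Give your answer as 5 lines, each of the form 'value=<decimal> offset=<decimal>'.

Answer: value=8 offset=4
value=233 offset=12
value=90 offset=19
value=0 offset=21
value=0 offset=22

Derivation:
Read 1: bits[0:4] width=4 -> value=8 (bin 1000); offset now 4 = byte 0 bit 4; 20 bits remain
Read 2: bits[4:12] width=8 -> value=233 (bin 11101001); offset now 12 = byte 1 bit 4; 12 bits remain
Read 3: bits[12:19] width=7 -> value=90 (bin 1011010); offset now 19 = byte 2 bit 3; 5 bits remain
Read 4: bits[19:21] width=2 -> value=0 (bin 00); offset now 21 = byte 2 bit 5; 3 bits remain
Read 5: bits[21:22] width=1 -> value=0 (bin 0); offset now 22 = byte 2 bit 6; 2 bits remain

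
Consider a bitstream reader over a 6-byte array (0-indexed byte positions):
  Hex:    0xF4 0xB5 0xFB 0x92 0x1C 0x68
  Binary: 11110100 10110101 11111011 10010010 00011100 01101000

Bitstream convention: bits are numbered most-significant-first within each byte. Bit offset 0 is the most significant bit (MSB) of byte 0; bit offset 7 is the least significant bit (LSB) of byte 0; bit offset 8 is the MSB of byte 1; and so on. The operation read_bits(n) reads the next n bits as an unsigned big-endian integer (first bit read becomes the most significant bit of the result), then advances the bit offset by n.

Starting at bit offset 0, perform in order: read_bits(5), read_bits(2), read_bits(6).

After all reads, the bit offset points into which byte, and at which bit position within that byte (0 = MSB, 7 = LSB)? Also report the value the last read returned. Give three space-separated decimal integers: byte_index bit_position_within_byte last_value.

Read 1: bits[0:5] width=5 -> value=30 (bin 11110); offset now 5 = byte 0 bit 5; 43 bits remain
Read 2: bits[5:7] width=2 -> value=2 (bin 10); offset now 7 = byte 0 bit 7; 41 bits remain
Read 3: bits[7:13] width=6 -> value=22 (bin 010110); offset now 13 = byte 1 bit 5; 35 bits remain

Answer: 1 5 22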